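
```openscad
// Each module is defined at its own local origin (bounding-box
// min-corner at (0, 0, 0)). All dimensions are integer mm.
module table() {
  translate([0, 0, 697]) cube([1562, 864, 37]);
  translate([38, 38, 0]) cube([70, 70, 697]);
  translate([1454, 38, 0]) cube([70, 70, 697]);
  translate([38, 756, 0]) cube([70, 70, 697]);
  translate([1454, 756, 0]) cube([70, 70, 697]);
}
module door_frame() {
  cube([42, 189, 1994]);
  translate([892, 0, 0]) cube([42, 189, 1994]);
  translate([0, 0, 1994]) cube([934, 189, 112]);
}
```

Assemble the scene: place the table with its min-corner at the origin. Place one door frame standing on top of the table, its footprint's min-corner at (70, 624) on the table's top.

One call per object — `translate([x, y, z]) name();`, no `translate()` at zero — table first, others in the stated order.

table();
translate([70, 624, 734]) door_frame();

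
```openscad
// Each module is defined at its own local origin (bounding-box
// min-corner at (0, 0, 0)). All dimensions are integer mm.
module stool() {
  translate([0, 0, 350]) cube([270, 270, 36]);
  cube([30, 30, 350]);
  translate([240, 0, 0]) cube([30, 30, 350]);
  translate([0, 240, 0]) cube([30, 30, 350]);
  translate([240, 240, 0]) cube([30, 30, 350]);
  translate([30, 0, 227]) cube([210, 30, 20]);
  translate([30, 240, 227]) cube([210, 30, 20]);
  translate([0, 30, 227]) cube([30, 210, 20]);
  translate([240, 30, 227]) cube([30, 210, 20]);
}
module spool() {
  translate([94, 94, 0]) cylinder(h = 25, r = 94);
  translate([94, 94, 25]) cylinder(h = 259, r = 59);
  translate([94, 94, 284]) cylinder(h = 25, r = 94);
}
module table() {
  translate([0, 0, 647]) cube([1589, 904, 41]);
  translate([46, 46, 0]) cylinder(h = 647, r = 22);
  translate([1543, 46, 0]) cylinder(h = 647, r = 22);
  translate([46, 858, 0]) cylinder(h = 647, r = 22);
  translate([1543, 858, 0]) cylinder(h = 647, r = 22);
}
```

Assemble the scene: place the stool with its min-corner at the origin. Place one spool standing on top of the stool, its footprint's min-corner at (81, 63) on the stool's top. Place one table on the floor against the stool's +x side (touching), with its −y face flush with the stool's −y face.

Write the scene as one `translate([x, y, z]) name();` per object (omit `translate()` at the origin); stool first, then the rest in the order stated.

stool();
translate([81, 63, 386]) spool();
translate([270, 0, 0]) table();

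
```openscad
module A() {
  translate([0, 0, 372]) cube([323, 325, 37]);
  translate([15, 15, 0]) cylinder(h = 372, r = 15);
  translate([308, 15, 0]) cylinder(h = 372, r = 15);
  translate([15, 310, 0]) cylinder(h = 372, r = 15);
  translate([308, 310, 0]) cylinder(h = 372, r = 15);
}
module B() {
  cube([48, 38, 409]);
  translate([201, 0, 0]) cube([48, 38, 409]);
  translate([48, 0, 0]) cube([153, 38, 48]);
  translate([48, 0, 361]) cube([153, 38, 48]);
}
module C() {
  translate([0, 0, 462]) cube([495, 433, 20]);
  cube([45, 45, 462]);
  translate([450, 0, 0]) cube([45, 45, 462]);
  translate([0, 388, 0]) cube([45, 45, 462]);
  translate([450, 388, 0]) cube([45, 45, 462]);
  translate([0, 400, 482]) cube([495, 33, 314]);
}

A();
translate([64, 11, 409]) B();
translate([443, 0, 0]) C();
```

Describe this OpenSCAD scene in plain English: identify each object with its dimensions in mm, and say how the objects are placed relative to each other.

A is a four-legged stool. The seat is 323×325 mm, 37 mm thick, top at z = 409 mm. It stands on four round legs, each 30 mm in diameter, from z = 0 to the seat underside, each leg's axis is inset half a diameter from the nearest pair of seat edges (so the leg's bounding box is flush with the corner).

B is a picture frame with a 153×313 mm rectangular opening (x by z) and a uniform 48 mm border on every side. Frame depth is 38 mm along y. It is built from two vertical stiles running the full outside height and two horizontal rails spanning the gap between the stiles.

C is a chair: 495×433 mm seat, 20 mm thick, top at z = 482 mm, on four 45 mm square corner legs flush with the seat edges. A 33 mm thick backrest slab spans the full seat width, extending 314 mm above the seat top, its back face flush with the seat's +y edge.

The picture frame is on top of the stool. The chair is on the floor beside the stool on its +x side.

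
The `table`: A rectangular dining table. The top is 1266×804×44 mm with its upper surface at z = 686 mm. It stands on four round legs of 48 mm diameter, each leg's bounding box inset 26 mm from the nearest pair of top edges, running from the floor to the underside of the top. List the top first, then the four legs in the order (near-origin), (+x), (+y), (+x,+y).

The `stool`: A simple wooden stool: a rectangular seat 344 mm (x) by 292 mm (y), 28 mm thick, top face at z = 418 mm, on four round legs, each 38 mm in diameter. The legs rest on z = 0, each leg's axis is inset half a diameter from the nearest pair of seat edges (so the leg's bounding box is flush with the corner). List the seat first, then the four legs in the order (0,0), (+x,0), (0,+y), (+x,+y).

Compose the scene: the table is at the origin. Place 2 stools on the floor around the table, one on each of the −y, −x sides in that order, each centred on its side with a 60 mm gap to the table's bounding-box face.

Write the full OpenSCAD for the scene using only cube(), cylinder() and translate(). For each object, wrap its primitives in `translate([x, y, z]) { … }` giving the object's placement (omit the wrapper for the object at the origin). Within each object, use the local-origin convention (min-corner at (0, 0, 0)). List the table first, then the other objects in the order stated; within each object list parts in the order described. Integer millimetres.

translate([0, 0, 642]) cube([1266, 804, 44]);
translate([50, 50, 0]) cylinder(h = 642, r = 24);
translate([1216, 50, 0]) cylinder(h = 642, r = 24);
translate([50, 754, 0]) cylinder(h = 642, r = 24);
translate([1216, 754, 0]) cylinder(h = 642, r = 24);
translate([461, -352, 0]) {
  translate([0, 0, 390]) cube([344, 292, 28]);
  translate([19, 19, 0]) cylinder(h = 390, r = 19);
  translate([325, 19, 0]) cylinder(h = 390, r = 19);
  translate([19, 273, 0]) cylinder(h = 390, r = 19);
  translate([325, 273, 0]) cylinder(h = 390, r = 19);
}
translate([-404, 256, 0]) {
  translate([0, 0, 390]) cube([344, 292, 28]);
  translate([19, 19, 0]) cylinder(h = 390, r = 19);
  translate([325, 19, 0]) cylinder(h = 390, r = 19);
  translate([19, 273, 0]) cylinder(h = 390, r = 19);
  translate([325, 273, 0]) cylinder(h = 390, r = 19);
}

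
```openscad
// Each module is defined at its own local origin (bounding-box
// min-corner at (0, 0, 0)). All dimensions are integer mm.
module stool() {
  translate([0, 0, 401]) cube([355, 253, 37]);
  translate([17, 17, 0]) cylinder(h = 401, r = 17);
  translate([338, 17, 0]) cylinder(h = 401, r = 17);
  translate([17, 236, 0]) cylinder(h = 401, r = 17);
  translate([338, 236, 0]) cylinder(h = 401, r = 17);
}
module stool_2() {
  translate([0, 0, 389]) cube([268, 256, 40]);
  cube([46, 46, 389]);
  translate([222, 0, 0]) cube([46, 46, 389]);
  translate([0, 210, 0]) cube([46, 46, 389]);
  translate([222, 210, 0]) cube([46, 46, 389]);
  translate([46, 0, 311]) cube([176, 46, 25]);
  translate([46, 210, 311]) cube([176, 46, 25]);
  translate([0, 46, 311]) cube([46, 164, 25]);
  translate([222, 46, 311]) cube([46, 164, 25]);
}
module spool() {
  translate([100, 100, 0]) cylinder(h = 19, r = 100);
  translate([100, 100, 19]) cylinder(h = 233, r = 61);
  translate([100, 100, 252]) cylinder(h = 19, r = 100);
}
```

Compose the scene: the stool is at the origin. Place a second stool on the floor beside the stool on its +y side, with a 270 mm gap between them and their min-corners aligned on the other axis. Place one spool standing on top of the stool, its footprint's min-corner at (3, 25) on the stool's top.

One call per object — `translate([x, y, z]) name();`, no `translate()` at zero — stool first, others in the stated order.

stool();
translate([0, 523, 0]) stool_2();
translate([3, 25, 438]) spool();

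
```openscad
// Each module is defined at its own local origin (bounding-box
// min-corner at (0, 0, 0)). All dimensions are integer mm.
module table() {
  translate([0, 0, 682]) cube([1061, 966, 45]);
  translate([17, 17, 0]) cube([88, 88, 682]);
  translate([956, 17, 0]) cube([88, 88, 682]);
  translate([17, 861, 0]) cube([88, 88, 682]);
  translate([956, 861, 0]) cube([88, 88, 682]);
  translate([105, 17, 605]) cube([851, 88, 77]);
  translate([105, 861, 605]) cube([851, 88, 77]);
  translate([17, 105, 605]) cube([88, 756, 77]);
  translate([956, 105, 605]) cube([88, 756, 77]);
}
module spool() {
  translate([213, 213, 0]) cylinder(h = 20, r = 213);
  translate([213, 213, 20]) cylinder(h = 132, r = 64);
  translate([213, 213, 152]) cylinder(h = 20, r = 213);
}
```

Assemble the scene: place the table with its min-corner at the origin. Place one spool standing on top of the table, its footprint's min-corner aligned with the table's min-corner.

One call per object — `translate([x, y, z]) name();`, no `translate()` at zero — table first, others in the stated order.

table();
translate([0, 0, 727]) spool();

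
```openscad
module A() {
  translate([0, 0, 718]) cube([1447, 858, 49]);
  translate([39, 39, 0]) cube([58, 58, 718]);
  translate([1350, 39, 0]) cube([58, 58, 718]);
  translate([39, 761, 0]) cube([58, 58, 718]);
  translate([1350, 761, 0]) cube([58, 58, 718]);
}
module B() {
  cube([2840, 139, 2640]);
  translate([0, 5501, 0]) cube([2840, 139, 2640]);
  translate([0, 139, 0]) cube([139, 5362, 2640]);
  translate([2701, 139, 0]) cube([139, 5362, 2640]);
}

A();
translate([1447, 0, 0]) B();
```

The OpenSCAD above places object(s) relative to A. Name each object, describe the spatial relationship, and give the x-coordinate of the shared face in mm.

A is a table. B is a house frame. The house frame is against the table's +x side, with their −y faces flush. The x-coordinate of the shared face is 1447 mm.

The table's +x face and the house frame's −x face are both at x = 1447 mm.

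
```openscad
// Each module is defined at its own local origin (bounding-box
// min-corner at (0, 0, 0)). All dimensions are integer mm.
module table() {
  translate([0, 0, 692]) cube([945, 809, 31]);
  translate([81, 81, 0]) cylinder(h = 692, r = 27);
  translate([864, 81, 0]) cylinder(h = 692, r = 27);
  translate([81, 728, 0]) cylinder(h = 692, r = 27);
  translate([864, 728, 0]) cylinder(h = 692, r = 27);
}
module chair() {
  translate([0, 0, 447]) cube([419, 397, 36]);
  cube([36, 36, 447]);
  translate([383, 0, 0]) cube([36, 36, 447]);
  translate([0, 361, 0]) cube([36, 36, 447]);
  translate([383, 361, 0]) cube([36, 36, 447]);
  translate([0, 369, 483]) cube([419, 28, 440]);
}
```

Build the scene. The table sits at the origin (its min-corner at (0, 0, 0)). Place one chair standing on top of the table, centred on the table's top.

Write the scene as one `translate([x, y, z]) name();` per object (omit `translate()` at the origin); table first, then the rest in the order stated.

table();
translate([263, 206, 723]) chair();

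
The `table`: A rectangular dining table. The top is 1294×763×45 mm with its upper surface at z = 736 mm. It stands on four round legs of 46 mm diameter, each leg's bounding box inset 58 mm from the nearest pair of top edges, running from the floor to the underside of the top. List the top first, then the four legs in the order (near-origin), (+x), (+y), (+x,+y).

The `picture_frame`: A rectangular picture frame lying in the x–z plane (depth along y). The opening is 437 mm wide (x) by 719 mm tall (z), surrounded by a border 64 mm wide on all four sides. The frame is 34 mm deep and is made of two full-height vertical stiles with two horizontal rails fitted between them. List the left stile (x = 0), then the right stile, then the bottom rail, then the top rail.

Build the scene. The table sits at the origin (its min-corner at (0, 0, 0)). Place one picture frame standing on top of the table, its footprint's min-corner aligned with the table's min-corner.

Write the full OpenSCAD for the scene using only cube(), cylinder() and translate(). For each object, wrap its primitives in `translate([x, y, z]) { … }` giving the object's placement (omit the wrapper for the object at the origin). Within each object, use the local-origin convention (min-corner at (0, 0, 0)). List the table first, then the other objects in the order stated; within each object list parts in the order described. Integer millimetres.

translate([0, 0, 691]) cube([1294, 763, 45]);
translate([81, 81, 0]) cylinder(h = 691, r = 23);
translate([1213, 81, 0]) cylinder(h = 691, r = 23);
translate([81, 682, 0]) cylinder(h = 691, r = 23);
translate([1213, 682, 0]) cylinder(h = 691, r = 23);
translate([0, 0, 736]) {
  cube([64, 34, 847]);
  translate([501, 0, 0]) cube([64, 34, 847]);
  translate([64, 0, 0]) cube([437, 34, 64]);
  translate([64, 0, 783]) cube([437, 34, 64]);
}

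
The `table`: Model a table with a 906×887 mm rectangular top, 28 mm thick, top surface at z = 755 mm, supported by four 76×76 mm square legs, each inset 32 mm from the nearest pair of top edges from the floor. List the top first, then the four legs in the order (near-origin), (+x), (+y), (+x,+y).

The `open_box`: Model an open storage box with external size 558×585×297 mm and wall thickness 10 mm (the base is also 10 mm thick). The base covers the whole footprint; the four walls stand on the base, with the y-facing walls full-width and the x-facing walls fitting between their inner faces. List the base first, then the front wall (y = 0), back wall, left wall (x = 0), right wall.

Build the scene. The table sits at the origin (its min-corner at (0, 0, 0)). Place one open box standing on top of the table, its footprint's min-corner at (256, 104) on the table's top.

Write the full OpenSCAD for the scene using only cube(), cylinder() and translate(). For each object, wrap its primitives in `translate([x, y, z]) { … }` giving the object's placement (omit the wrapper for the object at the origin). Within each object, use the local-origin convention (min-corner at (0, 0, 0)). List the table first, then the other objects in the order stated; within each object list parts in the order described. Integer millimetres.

translate([0, 0, 727]) cube([906, 887, 28]);
translate([32, 32, 0]) cube([76, 76, 727]);
translate([798, 32, 0]) cube([76, 76, 727]);
translate([32, 779, 0]) cube([76, 76, 727]);
translate([798, 779, 0]) cube([76, 76, 727]);
translate([256, 104, 755]) {
  cube([558, 585, 10]);
  translate([0, 0, 10]) cube([558, 10, 287]);
  translate([0, 575, 10]) cube([558, 10, 287]);
  translate([0, 10, 10]) cube([10, 565, 287]);
  translate([548, 10, 10]) cube([10, 565, 287]);
}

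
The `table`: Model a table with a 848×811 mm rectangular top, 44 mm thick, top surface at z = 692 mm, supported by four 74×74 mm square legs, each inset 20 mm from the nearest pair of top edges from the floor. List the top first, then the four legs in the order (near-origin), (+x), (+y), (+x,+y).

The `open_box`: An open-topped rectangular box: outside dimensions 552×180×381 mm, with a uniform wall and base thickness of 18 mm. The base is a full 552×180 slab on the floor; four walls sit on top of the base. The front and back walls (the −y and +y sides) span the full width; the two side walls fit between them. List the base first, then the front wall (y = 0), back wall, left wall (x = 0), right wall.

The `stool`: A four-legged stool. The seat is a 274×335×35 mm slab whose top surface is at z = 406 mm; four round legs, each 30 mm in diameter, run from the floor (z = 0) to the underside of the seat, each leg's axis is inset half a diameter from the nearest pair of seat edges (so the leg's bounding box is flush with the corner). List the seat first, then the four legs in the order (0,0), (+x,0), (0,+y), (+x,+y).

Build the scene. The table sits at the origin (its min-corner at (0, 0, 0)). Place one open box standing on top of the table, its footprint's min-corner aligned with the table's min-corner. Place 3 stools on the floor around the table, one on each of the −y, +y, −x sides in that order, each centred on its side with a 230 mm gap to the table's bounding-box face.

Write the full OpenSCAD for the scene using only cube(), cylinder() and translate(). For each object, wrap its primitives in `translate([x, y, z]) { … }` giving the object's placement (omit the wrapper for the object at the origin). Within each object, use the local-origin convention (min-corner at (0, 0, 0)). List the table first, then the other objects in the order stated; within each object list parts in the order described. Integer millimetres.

translate([0, 0, 648]) cube([848, 811, 44]);
translate([20, 20, 0]) cube([74, 74, 648]);
translate([754, 20, 0]) cube([74, 74, 648]);
translate([20, 717, 0]) cube([74, 74, 648]);
translate([754, 717, 0]) cube([74, 74, 648]);
translate([0, 0, 692]) {
  cube([552, 180, 18]);
  translate([0, 0, 18]) cube([552, 18, 363]);
  translate([0, 162, 18]) cube([552, 18, 363]);
  translate([0, 18, 18]) cube([18, 144, 363]);
  translate([534, 18, 18]) cube([18, 144, 363]);
}
translate([287, -565, 0]) {
  translate([0, 0, 371]) cube([274, 335, 35]);
  translate([15, 15, 0]) cylinder(h = 371, r = 15);
  translate([259, 15, 0]) cylinder(h = 371, r = 15);
  translate([15, 320, 0]) cylinder(h = 371, r = 15);
  translate([259, 320, 0]) cylinder(h = 371, r = 15);
}
translate([287, 1041, 0]) {
  translate([0, 0, 371]) cube([274, 335, 35]);
  translate([15, 15, 0]) cylinder(h = 371, r = 15);
  translate([259, 15, 0]) cylinder(h = 371, r = 15);
  translate([15, 320, 0]) cylinder(h = 371, r = 15);
  translate([259, 320, 0]) cylinder(h = 371, r = 15);
}
translate([-504, 238, 0]) {
  translate([0, 0, 371]) cube([274, 335, 35]);
  translate([15, 15, 0]) cylinder(h = 371, r = 15);
  translate([259, 15, 0]) cylinder(h = 371, r = 15);
  translate([15, 320, 0]) cylinder(h = 371, r = 15);
  translate([259, 320, 0]) cylinder(h = 371, r = 15);
}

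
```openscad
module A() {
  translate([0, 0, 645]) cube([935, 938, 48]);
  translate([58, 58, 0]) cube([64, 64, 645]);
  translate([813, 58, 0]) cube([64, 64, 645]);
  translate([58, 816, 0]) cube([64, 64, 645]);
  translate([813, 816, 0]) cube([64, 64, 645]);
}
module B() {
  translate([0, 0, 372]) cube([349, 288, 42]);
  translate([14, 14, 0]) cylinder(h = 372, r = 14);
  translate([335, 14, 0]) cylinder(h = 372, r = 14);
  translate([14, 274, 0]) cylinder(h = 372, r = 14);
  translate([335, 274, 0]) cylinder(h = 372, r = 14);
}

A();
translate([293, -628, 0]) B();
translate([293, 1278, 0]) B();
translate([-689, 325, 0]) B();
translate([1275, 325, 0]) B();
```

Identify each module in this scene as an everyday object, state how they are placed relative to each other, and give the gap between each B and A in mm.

Each stool's nearest face is 340 mm from the table's bounding box.

A is a table. B is a stool. Four stools sit around the table at the −y, +y, −x, +x sides. The gap between each stool and the table is 340 mm.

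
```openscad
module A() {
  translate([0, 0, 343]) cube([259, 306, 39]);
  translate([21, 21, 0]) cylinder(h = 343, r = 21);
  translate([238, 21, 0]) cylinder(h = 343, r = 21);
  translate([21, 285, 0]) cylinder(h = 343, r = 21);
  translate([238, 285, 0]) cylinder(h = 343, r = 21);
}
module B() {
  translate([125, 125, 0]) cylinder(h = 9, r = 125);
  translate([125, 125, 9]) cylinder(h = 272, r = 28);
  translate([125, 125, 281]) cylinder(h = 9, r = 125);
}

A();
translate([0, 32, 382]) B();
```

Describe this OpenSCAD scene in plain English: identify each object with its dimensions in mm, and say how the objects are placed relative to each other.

A is a four-legged stool. The seat is 259×306 mm, 39 mm thick, top at z = 382 mm. It stands on four round legs, each 42 mm in diameter, from z = 0 to the seat underside, each leg's axis is inset half a diameter from the nearest pair of seat edges (so the leg's bounding box is flush with the corner).

B is a spool: two coaxial disc flanges of radius 125 mm and thickness 9 mm, joined by a core cylinder of radius 28 mm and height 272 mm. The lower flange rests on z = 0 and the three cylinders share a vertical axis.

The spool is on top of the stool.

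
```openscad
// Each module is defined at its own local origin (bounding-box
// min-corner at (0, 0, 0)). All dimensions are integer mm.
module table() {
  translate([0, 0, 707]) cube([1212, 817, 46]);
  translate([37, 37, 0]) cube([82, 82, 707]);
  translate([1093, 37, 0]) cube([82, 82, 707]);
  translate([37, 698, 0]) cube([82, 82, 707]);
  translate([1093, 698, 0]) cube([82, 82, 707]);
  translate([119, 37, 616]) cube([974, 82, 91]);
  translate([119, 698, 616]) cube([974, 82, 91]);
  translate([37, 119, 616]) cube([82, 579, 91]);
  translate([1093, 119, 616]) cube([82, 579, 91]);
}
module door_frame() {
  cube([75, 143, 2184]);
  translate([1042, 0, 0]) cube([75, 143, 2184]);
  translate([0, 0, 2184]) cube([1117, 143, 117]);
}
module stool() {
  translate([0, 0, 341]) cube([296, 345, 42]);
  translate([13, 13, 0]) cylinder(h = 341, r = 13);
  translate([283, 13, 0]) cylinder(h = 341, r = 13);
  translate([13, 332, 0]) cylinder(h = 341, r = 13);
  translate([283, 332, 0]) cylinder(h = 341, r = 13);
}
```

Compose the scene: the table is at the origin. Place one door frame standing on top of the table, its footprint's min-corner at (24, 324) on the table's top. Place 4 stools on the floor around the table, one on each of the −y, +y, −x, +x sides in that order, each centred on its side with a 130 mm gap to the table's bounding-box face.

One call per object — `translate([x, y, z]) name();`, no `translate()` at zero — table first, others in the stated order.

table();
translate([24, 324, 753]) door_frame();
translate([458, -475, 0]) stool();
translate([458, 947, 0]) stool();
translate([-426, 236, 0]) stool();
translate([1342, 236, 0]) stool();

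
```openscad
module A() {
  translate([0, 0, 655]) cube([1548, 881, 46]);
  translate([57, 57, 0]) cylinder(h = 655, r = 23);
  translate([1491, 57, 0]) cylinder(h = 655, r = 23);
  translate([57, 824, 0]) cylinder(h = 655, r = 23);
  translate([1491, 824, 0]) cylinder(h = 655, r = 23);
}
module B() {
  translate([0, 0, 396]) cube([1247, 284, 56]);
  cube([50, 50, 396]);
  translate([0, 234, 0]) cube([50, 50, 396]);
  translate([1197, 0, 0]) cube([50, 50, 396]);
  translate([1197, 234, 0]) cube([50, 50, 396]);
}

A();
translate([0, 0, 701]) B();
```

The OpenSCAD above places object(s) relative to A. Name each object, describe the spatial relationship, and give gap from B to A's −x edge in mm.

The bench's min-x is at 0; the table's min-x is 0; gap = 0 mm.

A is a table. B is a bench. The bench is on top of the table. The gap from the bench to the table's −x edge is 0 mm.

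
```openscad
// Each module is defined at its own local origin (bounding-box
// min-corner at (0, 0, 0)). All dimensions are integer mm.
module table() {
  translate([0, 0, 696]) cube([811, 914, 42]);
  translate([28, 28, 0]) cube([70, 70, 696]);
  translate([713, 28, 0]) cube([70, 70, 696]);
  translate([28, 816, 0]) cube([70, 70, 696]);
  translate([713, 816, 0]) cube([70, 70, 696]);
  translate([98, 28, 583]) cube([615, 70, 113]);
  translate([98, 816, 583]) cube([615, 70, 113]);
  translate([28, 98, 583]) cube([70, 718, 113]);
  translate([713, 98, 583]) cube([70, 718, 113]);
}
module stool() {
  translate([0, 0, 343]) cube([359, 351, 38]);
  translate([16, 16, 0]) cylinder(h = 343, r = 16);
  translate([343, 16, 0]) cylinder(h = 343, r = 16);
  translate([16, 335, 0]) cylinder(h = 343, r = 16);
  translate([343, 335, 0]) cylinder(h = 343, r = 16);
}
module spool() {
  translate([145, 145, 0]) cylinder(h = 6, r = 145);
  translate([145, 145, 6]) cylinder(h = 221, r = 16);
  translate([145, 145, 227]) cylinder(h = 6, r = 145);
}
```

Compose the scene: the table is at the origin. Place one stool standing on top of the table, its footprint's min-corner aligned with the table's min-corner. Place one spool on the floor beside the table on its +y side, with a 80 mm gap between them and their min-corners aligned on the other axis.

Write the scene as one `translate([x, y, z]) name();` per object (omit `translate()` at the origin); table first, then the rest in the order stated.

table();
translate([0, 0, 738]) stool();
translate([0, 994, 0]) spool();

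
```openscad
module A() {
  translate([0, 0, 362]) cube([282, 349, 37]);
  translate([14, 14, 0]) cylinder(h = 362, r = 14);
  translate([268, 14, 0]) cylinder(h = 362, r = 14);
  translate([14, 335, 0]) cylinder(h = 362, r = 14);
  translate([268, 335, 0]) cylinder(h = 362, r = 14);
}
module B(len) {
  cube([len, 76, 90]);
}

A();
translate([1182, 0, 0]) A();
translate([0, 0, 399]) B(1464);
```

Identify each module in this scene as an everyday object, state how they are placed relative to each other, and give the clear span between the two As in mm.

A is a stool. B is a beam. A beam spans the tops of two stools. The clear span between the two stools is 900 mm.

Second stool starts at x = 1182; first ends at x = 282; clear span = 1182 − 282 = 900 mm.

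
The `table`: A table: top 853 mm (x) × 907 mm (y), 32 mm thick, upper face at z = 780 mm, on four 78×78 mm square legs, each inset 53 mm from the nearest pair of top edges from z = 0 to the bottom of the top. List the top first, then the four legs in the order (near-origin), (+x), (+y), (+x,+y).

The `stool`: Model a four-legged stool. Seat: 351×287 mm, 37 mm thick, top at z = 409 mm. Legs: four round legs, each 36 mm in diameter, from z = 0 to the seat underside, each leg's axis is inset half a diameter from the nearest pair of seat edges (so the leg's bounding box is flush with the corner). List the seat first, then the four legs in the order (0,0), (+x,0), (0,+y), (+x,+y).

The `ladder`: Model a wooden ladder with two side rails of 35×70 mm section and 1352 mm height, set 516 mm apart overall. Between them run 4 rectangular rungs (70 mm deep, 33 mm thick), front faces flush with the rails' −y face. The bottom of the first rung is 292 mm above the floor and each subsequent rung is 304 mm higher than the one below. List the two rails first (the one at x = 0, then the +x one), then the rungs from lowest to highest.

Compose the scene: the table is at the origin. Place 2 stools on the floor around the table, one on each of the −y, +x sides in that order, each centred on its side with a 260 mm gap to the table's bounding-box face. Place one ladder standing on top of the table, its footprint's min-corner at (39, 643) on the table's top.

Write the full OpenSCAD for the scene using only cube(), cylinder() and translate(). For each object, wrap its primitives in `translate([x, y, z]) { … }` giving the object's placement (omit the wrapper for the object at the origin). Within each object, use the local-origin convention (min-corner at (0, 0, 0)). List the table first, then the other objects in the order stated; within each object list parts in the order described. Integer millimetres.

translate([0, 0, 748]) cube([853, 907, 32]);
translate([53, 53, 0]) cube([78, 78, 748]);
translate([722, 53, 0]) cube([78, 78, 748]);
translate([53, 776, 0]) cube([78, 78, 748]);
translate([722, 776, 0]) cube([78, 78, 748]);
translate([251, -547, 0]) {
  translate([0, 0, 372]) cube([351, 287, 37]);
  translate([18, 18, 0]) cylinder(h = 372, r = 18);
  translate([333, 18, 0]) cylinder(h = 372, r = 18);
  translate([18, 269, 0]) cylinder(h = 372, r = 18);
  translate([333, 269, 0]) cylinder(h = 372, r = 18);
}
translate([1113, 310, 0]) {
  translate([0, 0, 372]) cube([351, 287, 37]);
  translate([18, 18, 0]) cylinder(h = 372, r = 18);
  translate([333, 18, 0]) cylinder(h = 372, r = 18);
  translate([18, 269, 0]) cylinder(h = 372, r = 18);
  translate([333, 269, 0]) cylinder(h = 372, r = 18);
}
translate([39, 643, 780]) {
  cube([35, 70, 1352]);
  translate([481, 0, 0]) cube([35, 70, 1352]);
  translate([35, 0, 292]) cube([446, 70, 33]);
  translate([35, 0, 596]) cube([446, 70, 33]);
  translate([35, 0, 900]) cube([446, 70, 33]);
  translate([35, 0, 1204]) cube([446, 70, 33]);
}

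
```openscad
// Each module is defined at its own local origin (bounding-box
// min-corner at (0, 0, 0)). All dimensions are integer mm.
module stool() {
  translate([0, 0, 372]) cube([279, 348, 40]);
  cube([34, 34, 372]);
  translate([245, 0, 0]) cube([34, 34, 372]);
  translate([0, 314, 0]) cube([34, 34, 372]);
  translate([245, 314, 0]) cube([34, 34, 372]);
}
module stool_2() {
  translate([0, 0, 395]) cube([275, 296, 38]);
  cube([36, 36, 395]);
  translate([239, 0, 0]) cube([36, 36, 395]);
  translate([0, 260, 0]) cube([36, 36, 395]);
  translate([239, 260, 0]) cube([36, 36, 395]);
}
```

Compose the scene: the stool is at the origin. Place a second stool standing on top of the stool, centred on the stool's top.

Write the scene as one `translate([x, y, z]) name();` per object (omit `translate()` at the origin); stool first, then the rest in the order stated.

stool();
translate([2, 26, 412]) stool_2();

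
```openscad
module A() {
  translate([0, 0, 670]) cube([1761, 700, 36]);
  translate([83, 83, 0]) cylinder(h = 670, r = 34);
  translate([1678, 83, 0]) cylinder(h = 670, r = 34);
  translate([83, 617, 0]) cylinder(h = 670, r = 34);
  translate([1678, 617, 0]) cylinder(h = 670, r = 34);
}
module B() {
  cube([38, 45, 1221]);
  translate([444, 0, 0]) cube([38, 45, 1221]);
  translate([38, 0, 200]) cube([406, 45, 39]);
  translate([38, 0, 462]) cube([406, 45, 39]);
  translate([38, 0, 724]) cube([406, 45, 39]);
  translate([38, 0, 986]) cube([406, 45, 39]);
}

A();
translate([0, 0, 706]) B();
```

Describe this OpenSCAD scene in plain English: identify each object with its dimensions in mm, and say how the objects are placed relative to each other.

A is a table: top 1761 mm (x) × 700 mm (y), 36 mm thick, upper face at z = 706 mm, on four round legs of 68 mm diameter, each leg's bounding box inset 49 mm from the nearest pair of top edges, running from z = 0 to the bottom of the top.

B is a straight ladder. Two 38×45 mm vertical rails, 1221 mm tall, stand 482 mm apart (outside-to-outside) with their front faces coplanar on the −y side. 4 rungs, each 45 mm deep and 39 mm tall, span between the inner faces of the rails, front faces flush with the rails. The lowest rung's underside is at z = 200 mm and rungs are spaced 262 mm apart (underside to underside).

The ladder is on top of the table.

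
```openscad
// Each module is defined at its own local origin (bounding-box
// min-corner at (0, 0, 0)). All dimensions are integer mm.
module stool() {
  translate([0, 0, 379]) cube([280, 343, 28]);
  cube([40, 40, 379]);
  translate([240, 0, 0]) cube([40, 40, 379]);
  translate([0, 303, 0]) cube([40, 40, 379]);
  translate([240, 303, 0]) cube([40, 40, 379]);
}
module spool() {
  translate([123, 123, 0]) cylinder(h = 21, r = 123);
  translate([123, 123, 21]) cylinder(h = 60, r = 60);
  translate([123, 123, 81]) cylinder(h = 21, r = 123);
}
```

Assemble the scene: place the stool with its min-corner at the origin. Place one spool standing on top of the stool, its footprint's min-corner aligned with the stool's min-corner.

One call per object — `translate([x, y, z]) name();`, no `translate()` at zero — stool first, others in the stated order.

stool();
translate([0, 0, 407]) spool();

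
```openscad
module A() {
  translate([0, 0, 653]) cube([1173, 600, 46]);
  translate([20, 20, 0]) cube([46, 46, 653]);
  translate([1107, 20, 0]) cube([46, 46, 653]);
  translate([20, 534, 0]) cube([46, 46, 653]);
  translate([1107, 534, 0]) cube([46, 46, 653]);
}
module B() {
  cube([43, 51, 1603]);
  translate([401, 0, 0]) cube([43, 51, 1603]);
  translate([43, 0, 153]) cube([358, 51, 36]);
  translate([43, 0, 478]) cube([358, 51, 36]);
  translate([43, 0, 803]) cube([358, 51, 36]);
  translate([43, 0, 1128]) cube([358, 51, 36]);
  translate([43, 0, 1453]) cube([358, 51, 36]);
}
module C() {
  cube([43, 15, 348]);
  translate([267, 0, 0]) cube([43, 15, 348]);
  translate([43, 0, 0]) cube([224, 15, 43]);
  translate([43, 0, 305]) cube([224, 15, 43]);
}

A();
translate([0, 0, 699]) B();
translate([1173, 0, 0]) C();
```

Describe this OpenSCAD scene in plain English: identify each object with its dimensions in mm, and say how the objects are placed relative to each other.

A is a table: top 1173 mm (x) × 600 mm (y), 46 mm thick, upper face at z = 699 mm, on four 46×46 mm square legs, each inset 20 mm from the nearest pair of top edges, running from z = 0 to the bottom of the top.

B is a straight ladder. Two 43×51 mm vertical rails, 1603 mm tall, stand 444 mm apart (outside-to-outside) with their front faces coplanar on the −y side. 5 rungs, each 51 mm deep and 36 mm tall, span between the inner faces of the rails, front faces flush with the rails. The lowest rung's underside is at z = 153 mm and rungs are spaced 325 mm apart (underside to underside).

C is a picture frame with a 224×262 mm rectangular opening (x by z) and a uniform 43 mm border on every side. Frame depth is 15 mm along y. It is built from two vertical stiles running the full outside height and two horizontal rails spanning the gap between the stiles.

The ladder is on top of the table. The picture frame is against the table's +x side, with their −y faces flush.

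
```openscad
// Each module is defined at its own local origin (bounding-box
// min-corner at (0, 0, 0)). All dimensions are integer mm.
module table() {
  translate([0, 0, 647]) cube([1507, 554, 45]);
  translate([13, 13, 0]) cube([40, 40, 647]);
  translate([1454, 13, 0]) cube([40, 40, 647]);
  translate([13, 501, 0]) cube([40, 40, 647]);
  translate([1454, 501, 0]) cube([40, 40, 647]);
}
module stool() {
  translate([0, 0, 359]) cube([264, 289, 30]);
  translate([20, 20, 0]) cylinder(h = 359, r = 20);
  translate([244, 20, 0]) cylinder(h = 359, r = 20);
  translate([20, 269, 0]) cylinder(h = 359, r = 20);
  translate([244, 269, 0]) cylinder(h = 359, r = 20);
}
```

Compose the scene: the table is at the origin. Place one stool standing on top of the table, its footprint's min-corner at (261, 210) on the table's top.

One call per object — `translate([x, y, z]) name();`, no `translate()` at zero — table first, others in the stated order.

table();
translate([261, 210, 692]) stool();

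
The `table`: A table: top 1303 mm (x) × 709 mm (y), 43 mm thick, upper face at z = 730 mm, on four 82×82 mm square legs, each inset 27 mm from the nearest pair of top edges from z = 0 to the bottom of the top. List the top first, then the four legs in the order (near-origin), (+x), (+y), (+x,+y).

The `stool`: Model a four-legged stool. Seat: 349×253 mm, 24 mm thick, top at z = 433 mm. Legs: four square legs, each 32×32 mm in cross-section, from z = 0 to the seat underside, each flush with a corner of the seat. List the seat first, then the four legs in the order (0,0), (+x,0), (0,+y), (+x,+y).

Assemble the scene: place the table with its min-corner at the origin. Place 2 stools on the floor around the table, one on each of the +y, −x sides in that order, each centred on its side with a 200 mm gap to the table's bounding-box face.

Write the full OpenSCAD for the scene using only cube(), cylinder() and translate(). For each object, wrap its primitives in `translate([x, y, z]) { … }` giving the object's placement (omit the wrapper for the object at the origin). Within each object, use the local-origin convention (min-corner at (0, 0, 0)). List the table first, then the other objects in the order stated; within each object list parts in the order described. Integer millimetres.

translate([0, 0, 687]) cube([1303, 709, 43]);
translate([27, 27, 0]) cube([82, 82, 687]);
translate([1194, 27, 0]) cube([82, 82, 687]);
translate([27, 600, 0]) cube([82, 82, 687]);
translate([1194, 600, 0]) cube([82, 82, 687]);
translate([477, 909, 0]) {
  translate([0, 0, 409]) cube([349, 253, 24]);
  cube([32, 32, 409]);
  translate([317, 0, 0]) cube([32, 32, 409]);
  translate([0, 221, 0]) cube([32, 32, 409]);
  translate([317, 221, 0]) cube([32, 32, 409]);
}
translate([-549, 228, 0]) {
  translate([0, 0, 409]) cube([349, 253, 24]);
  cube([32, 32, 409]);
  translate([317, 0, 0]) cube([32, 32, 409]);
  translate([0, 221, 0]) cube([32, 32, 409]);
  translate([317, 221, 0]) cube([32, 32, 409]);
}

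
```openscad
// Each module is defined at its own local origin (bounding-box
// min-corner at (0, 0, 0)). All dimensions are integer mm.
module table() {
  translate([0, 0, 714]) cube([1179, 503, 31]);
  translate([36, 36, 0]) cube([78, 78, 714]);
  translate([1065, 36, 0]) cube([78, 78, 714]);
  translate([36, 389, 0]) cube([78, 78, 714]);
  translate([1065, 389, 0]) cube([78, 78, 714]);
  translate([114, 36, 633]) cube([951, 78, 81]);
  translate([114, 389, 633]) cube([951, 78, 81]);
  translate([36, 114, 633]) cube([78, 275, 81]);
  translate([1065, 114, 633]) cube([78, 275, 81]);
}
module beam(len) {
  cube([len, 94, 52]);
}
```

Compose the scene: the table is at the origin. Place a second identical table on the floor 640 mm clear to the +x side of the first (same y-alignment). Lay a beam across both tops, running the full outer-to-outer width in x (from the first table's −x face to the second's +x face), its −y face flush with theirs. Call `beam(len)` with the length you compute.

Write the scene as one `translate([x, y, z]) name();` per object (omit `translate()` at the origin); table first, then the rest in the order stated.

table();
translate([1819, 0, 0]) table();
translate([0, 0, 745]) beam(2998);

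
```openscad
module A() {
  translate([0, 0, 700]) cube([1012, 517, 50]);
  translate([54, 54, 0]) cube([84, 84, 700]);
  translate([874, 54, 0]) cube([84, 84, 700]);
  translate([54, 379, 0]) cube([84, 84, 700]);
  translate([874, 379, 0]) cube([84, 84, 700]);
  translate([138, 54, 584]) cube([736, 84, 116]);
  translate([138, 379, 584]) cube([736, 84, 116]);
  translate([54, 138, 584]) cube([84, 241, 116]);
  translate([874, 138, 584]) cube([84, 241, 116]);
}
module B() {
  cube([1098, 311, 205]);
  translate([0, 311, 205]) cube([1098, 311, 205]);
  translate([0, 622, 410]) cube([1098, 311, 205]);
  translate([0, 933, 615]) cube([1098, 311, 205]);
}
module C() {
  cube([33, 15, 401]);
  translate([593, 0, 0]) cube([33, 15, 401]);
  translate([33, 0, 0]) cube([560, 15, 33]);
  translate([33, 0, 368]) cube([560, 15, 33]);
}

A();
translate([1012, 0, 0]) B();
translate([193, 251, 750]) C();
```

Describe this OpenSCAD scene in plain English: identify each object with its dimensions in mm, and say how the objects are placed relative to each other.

A is a rectangular dining table. The top is 1012×517×50 mm with its upper surface at z = 750 mm. It stands on four 84×84 mm square legs, each inset 54 mm from the nearest pair of top edges, running from the floor to the underside of the top. Four apron rails, 84 mm thick and 116 mm tall, run between adjacent legs with their top edges flush with the underside of the top and their outer faces flush with the legs' outer faces.

B is a straight staircase of 4 solid steps. Each step is 1098 mm wide (x), 311 mm deep (y, the going) and 205 mm tall (the rise). The first step rests on the floor; each subsequent step sits one going further in +y and one rise higher in +z, directly behind and above the previous step with no overlap.

C is a picture frame with a 560×335 mm rectangular opening (x by z) and a uniform 33 mm border on every side. Frame depth is 15 mm along y. It is built from two vertical stiles running the full outside height and two horizontal rails spanning the gap between the stiles.

The staircase is against the table's +x side, with their −y faces flush. The picture frame is on top of the table, centred.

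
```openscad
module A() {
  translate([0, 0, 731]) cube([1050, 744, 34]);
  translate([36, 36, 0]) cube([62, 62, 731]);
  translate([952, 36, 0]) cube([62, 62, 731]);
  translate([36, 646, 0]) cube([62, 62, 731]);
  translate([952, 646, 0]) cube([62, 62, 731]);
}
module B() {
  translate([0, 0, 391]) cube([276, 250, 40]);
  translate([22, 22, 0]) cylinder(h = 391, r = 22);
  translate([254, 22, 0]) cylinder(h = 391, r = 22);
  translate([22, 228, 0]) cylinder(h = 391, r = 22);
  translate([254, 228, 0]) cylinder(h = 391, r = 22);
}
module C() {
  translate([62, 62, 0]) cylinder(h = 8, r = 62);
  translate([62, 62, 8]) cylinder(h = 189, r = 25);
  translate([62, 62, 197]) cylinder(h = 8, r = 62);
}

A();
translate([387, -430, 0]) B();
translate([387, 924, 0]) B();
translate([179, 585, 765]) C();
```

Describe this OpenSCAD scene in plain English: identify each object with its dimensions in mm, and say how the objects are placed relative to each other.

A is a rectangular dining table. The top is 1050×744×34 mm with its upper surface at z = 765 mm. It stands on four 62×62 mm square legs, each inset 36 mm from the nearest pair of top edges, running from the floor to the underside of the top.

B is a four-legged stool. The seat is a 276×250×40 mm slab whose top surface is at z = 431 mm; four round legs, each 44 mm in diameter, run from the floor (z = 0) to the underside of the seat, each leg's axis is inset half a diameter from the nearest pair of seat edges (so the leg's bounding box is flush with the corner).

C is a spool: two coaxial disc flanges of radius 62 mm and thickness 8 mm, joined by a core cylinder of radius 25 mm and height 189 mm. The lower flange rests on z = 0 and the three cylinders share a vertical axis.

Two stools sit around the table at the −y, +y sides. The spool is on top of the table.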